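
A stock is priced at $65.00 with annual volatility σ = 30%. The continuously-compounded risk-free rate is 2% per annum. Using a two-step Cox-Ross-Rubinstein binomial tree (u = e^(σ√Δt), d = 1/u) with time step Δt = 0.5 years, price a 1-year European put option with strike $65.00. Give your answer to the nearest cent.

$6.17

CRR parameters: u = e^(σ√Δt) = e^(0.3·√0.5) = 1.2363, d = 1/u = 0.8089
Per-period rate: rΔt = 0.02·0.5 = 0.01, so R = e^0.01 = 1.0101
Risk-neutral probability p = (e^0.01 − 0.8089)/(1.2363 − 0.8089) = 0.2012/0.4275 = 0.4707
Terminal stock prices: S_uu = 99.35, S_ud = 65, S_dd = 42.53
Terminal payoffs (K − S): max(-34.35, 0) = 0, max(0, 0) = 0, max(22.47, 0) = 22.47
Node u (S = 80.36): V_u = e^(−0.01)·[0.4707·0.0000 + 0.5293·0.0000] = 0.0000
Node d (S = 52.58): V_d = e^(−0.01)·[0.4707·0.0000 + 0.5293·22.4737] = 11.7775
Node 0 (S = 65): V_0 = e^(−0.01)·[0.4707·0.0000 + 0.5293·11.7775] = 6.1721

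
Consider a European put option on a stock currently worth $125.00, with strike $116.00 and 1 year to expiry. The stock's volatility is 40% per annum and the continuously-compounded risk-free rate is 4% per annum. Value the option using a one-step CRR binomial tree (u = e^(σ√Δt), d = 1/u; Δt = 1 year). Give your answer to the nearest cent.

$16.99

CRR parameters: u = e^(σ√Δt) = e^(0.4·√1) = 1.4918, d = 1/u = 0.6703
Per-period rate: rΔt = 0.04·1 = 0.04, so R = e^0.04 = 1.0408
Risk-neutral probability p = (e^0.04 − 0.6703)/(1.4918 − 0.6703) = 0.3705/0.8215 = 0.4510
Terminal stock prices: S_u = 186.5, S_d = 83.79
Terminal payoffs (K − S): max(-70.48, 0) = 0, max(32.21, 0) = 32.21
Node 0 (S = 125): V_0 = e^(−0.04)·[0.4510·0.0000 + 0.5490·32.2100] = 16.9902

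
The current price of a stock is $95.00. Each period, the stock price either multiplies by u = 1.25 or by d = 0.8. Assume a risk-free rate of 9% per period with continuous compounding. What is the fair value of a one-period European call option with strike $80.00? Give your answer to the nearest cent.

$23.15

Risk-neutral probability p = (e^0.09 − 0.8)/(1.25 − 0.8) = 0.2942/0.4500 = 0.6537
Terminal stock prices: S_u = 118.8, S_d = 76
Terminal payoffs (S − K): max(38.75, 0) = 38.75, max(-4, 0) = 0
Node 0 (S = 95): V_0 = e^(−0.09)·[0.6537·38.7500 + 0.3463·0.0000] = 23.1514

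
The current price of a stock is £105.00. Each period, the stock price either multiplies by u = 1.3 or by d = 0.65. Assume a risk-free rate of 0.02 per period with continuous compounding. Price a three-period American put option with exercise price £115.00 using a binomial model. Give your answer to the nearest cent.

Risk-neutral probability p = (e^0.02 − 0.65)/(1.3 − 0.65) = 0.3702/0.6500 = 0.5695
Terminal stock prices: S_uuu = 230.7, S_uud = 115.3, S_udd = 57.67, S_ddd = 28.84
Terminal payoffs (K − S): max(-115.7, 0) = 0, max(-0.3425, 0) = 0, max(57.33, 0) = 57.33, max(86.16, 0) = 86.16
Node uu (S = 177.5): continuation = e^(−0.02)·[0.5695·0.0000 + 0.4305·0.0000] = 0.0000; exercise value = 0.0000 ≤ continuation, so V_uu = 0.0000
Node ud (S = 88.73): continuation = e^(−0.02)·[0.5695·0.0000 + 0.4305·57.3287] = 24.1891; exercise value = 26.2750 > continuation, so V_ud = 26.2750 (exercise)
Node dd (S = 44.36): continuation = e^(−0.02)·[0.5695·57.3287 + 0.4305·86.1644] = 68.3603; exercise value = 70.6375 > continuation, so V_dd = 70.6375 (exercise)
Node u (S = 136.5): continuation = e^(−0.02)·[0.5695·0.0000 + 0.4305·26.2750] = 11.0864; exercise value = 0.0000 ≤ continuation, so V_u = 11.0864
Node d (S = 68.25): continuation = e^(−0.02)·[0.5695·26.2750 + 0.4305·70.6375] = 44.4728; exercise value = 46.7500 > continuation, so V_d = 46.7500 (exercise)
Node 0 (S = 105): continuation = e^(−0.02)·[0.5695·11.0864 + 0.4305·46.7500] = 25.9146; exercise value = 10.0000 ≤ continuation, so V_0 = 25.9146

£25.91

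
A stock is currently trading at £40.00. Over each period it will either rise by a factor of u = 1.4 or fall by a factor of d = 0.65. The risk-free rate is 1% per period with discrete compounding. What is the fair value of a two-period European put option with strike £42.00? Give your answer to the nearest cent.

Risk-neutral probability p = (1 + 0.01 − 0.65)/(1.4 − 0.65) = 0.3600/0.7500 = 0.4800
Terminal stock prices: S_uu = 78.4, S_ud = 36.4, S_dd = 16.9
Terminal payoffs (K − S): max(-36.4, 0) = 0, max(5.6, 0) = 5.6, max(25.1, 0) = 25.1
Node u (S = 56): V_u = 1/1.01·[0.4800·0.0000 + 0.5200·5.6000] = 2.8832
Node d (S = 26): V_d = 1/1.01·[0.4800·5.6000 + 0.5200·25.1000] = 15.5842
Node 0 (S = 40): V_0 = 1/1.01·[0.4800·2.8832 + 0.5200·15.5842] = 9.3937

£9.39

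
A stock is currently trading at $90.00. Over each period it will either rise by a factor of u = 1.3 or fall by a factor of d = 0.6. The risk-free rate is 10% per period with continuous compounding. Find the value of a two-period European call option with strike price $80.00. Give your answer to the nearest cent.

Risk-neutral probability p = (e^0.1 − 0.6)/(1.3 − 0.6) = 0.5052/0.7000 = 0.7217
Terminal stock prices: S_uu = 152.1, S_ud = 70.2, S_dd = 32.4
Terminal payoffs (S − K): max(72.1, 0) = 72.1, max(-9.8, 0) = 0, max(-47.6, 0) = 0
Node u (S = 117): V_u = e^(−0.1)·[0.7217·72.1000 + 0.2783·0.0000] = 47.0810
Node d (S = 54): V_d = e^(−0.1)·[0.7217·0.0000 + 0.2783·0.0000] = 0.0000
Node 0 (S = 90): V_0 = e^(−0.1)·[0.7217·47.0810 + 0.2783·0.0000] = 30.7438

$30.74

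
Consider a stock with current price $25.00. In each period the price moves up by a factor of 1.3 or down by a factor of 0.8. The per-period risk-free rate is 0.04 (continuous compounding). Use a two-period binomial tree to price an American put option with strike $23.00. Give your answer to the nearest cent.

Risk-neutral probability p = (e^0.04 − 0.8)/(1.3 − 0.8) = 0.2408/0.5000 = 0.4816
Terminal stock prices: S_uu = 42.25, S_ud = 26, S_dd = 16
Terminal payoffs (K − S): max(-19.25, 0) = 0, max(-3, 0) = 0, max(7, 0) = 7
Node u (S = 32.5): continuation = e^(−0.04)·[0.4816·0.0000 + 0.5184·0.0000] = 0.0000; exercise value = 0.0000 ≤ continuation, so V_u = 0.0000
Node d (S = 20): continuation = e^(−0.04)·[0.4816·0.0000 + 0.5184·7.0000] = 3.4864; exercise value = 3.0000 ≤ continuation, so V_d = 3.4864
Node 0 (S = 25): continuation = e^(−0.04)·[0.4816·0.0000 + 0.5184·3.4864] = 1.7364; exercise value = 0.0000 ≤ continuation, so V_0 = 1.7364

$1.74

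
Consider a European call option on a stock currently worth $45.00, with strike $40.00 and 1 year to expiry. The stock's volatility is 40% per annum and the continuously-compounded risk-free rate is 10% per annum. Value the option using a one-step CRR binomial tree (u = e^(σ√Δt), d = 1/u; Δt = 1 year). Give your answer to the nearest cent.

CRR parameters: u = e^(σ√Δt) = e^(0.4·√1) = 1.4918, d = 1/u = 0.6703
Per-period rate: rΔt = 0.1·1 = 0.1, so R = e^0.1 = 1.1052
Risk-neutral probability p = (e^0.1 − 0.6703)/(1.4918 − 0.6703) = 0.4349/0.8215 = 0.5293
Terminal stock prices: S_u = 67.13, S_d = 30.16
Terminal payoffs (S − K): max(27.13, 0) = 27.13, max(-9.836, 0) = 0
Node 0 (S = 45): V_0 = e^(−0.1)·[0.5293·27.1321 + 0.4707·0.0000] = 12.9952

$13.00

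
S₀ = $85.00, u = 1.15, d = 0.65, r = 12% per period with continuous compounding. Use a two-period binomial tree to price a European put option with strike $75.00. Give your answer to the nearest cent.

Risk-neutral probability p = (e^0.12 − 0.65)/(1.15 − 0.65) = 0.4775/0.5000 = 0.9550
Terminal stock prices: S_uu = 112.4, S_ud = 63.54, S_dd = 35.91
Terminal payoffs (K − S): max(-37.41, 0) = 0, max(11.46, 0) = 11.46, max(39.09, 0) = 39.09
Node u (S = 97.75): V_u = e^(−0.12)·[0.9550·0.0000 + 0.0450·11.4625] = 0.4575
Node d (S = 55.25): V_d = e^(−0.12)·[0.9550·11.4625 + 0.0450·39.0875] = 11.2690
Node 0 (S = 85): V_0 = e^(−0.12)·[0.9550·0.4575 + 0.0450·11.2690] = 0.8374

$0.84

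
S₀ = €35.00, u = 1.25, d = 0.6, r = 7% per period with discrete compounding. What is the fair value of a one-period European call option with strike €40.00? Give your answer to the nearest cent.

Risk-neutral probability p = (1 + 0.07 − 0.6)/(1.25 − 0.6) = 0.4700/0.6500 = 0.7231
Terminal stock prices: S_u = 43.75, S_d = 21
Terminal payoffs (S − K): max(3.75, 0) = 3.75, max(-19, 0) = 0
Node 0 (S = 35): V_0 = 1/1.07·[0.7231·3.7500 + 0.2769·0.0000] = 2.5341

€2.53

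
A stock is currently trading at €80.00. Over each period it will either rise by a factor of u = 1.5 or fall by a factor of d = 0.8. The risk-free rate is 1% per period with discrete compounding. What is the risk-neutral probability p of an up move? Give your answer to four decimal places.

Risk-neutral probability p = (1 + 0.01 − 0.8)/(1.5 − 0.8) = 0.2100/0.7000 = 0.3000

p = 0.3000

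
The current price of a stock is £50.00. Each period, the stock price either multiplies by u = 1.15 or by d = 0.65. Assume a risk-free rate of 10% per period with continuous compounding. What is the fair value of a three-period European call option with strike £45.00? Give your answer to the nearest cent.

£17.35

Risk-neutral probability p = (e^0.1 − 0.65)/(1.15 − 0.65) = 0.4552/0.5000 = 0.9103
Terminal stock prices: S_uuu = 76.04, S_uud = 42.98, S_udd = 24.29, S_ddd = 13.73
Terminal payoffs (S − K): max(31.04, 0) = 31.04, max(-2.019, 0) = 0, max(-20.71, 0) = 0, max(-31.27, 0) = 0
Node uu (S = 66.12): V_uu = e^(−0.1)·[0.9103·31.0437 + 0.0897·0.0000] = 25.5711
Node ud (S = 37.38): V_ud = e^(−0.1)·[0.9103·0.0000 + 0.0897·0.0000] = 0.0000
Node dd (S = 21.13): V_dd = e^(−0.1)·[0.9103·0.0000 + 0.0897·0.0000] = 0.0000
Node u (S = 57.5): V_u = e^(−0.1)·[0.9103·25.5711 + 0.0897·0.0000] = 21.0632
Node d (S = 32.5): V_d = e^(−0.1)·[0.9103·0.0000 + 0.0897·0.0000] = 0.0000
Node 0 (S = 50): V_0 = e^(−0.1)·[0.9103·21.0632 + 0.0897·0.0000] = 17.3500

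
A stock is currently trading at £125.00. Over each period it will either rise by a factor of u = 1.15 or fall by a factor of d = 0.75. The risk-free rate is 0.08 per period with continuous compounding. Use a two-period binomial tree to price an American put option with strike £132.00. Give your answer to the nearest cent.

Risk-neutral probability p = (e^0.08 − 0.75)/(1.15 − 0.75) = 0.3333/0.4000 = 0.8332
Terminal stock prices: S_uu = 165.3, S_ud = 107.8, S_dd = 70.31
Terminal payoffs (K − S): max(-33.31, 0) = 0, max(24.19, 0) = 24.19, max(61.69, 0) = 61.69
Node u (S = 143.8): continuation = e^(−0.08)·[0.8332·0.0000 + 0.1668·24.1875] = 3.7239; exercise value = 0.0000 ≤ continuation, so V_u = 3.7239
Node d (S = 93.75): continuation = e^(−0.08)·[0.8332·24.1875 + 0.1668·61.6875] = 28.1014; exercise value = 38.2500 > continuation, so V_d = 38.2500 (exercise)
Node 0 (S = 125): continuation = e^(−0.08)·[0.8332·3.7239 + 0.1668·38.2500] = 8.7532; exercise value = 7.0000 ≤ continuation, so V_0 = 8.7532

£8.75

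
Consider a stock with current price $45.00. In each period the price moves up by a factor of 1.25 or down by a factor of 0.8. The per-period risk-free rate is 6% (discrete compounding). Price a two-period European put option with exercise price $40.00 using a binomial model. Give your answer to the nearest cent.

Risk-neutral probability p = (1 + 0.06 − 0.8)/(1.25 − 0.8) = 0.2600/0.4500 = 0.5778
Terminal stock prices: S_uu = 70.31, S_ud = 45, S_dd = 28.8
Terminal payoffs (K − S): max(-30.31, 0) = 0, max(-5, 0) = 0, max(11.2, 0) = 11.2
Node u (S = 56.25): V_u = 1/1.06·[0.5778·0.0000 + 0.4222·0.0000] = 0.0000
Node d (S = 36): V_d = 1/1.06·[0.5778·0.0000 + 0.4222·11.2000] = 4.4612
Node 0 (S = 45): V_0 = 1/1.06·[0.5778·0.0000 + 0.4222·4.4612] = 1.7770

$1.78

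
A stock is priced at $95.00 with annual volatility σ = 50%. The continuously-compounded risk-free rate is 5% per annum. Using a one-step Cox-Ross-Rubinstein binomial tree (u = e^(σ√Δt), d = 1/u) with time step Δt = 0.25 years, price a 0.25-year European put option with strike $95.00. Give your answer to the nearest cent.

$11.15

CRR parameters: u = e^(σ√Δt) = e^(0.5·√0.25) = 1.2840, d = 1/u = 0.7788
Per-period rate: rΔt = 0.05·0.25 = 0.0125, so R = e^0.0125 = 1.0126
Risk-neutral probability p = (e^0.0125 − 0.7788)/(1.2840 − 0.7788) = 0.2338/0.5052 = 0.4627
Terminal stock prices: S_u = 122, S_d = 73.99
Terminal payoffs (K − S): max(-26.98, 0) = 0, max(21.01, 0) = 21.01
Node 0 (S = 95): V_0 = e^(−0.0125)·[0.4627·0.0000 + 0.5373·21.0139] = 11.1501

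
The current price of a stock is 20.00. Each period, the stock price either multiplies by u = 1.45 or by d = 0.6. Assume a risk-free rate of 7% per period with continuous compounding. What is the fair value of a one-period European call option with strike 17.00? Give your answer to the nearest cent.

6.22

Risk-neutral probability p = (e^0.07 − 0.6)/(1.45 − 0.6) = 0.4725/0.8500 = 0.5559
Terminal stock prices: S_u = 29, S_d = 12
Terminal payoffs (S − K): max(12, 0) = 12, max(-5, 0) = 0
Node 0 (S = 20): V_0 = e^(−0.07)·[0.5559·12.0000 + 0.4441·0.0000] = 6.2197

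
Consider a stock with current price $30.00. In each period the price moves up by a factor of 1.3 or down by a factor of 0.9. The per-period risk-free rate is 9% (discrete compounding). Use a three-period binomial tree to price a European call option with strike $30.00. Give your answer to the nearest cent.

$7.74

Risk-neutral probability p = (1 + 0.09 − 0.9)/(1.3 − 0.9) = 0.1900/0.4000 = 0.4750
Terminal stock prices: S_uuu = 65.91, S_uud = 45.63, S_udd = 31.59, S_ddd = 21.87
Terminal payoffs (S − K): max(35.91, 0) = 35.91, max(15.63, 0) = 15.63, max(1.59, 0) = 1.59, max(-8.13, 0) = 0
Node uu (S = 50.7): V_uu = 1/1.09·[0.4750·35.9100 + 0.5250·15.6300] = 23.1771
Node ud (S = 35.1): V_ud = 1/1.09·[0.4750·15.6300 + 0.5250·1.5900] = 7.5771
Node dd (S = 24.3): V_dd = 1/1.09·[0.4750·1.5900 + 0.5250·0.0000] = 0.6929
Node u (S = 39): V_u = 1/1.09·[0.4750·23.1771 + 0.5250·7.5771] = 13.7496
Node d (S = 27): V_d = 1/1.09·[0.4750·7.5771 + 0.5250·0.6929] = 3.6357
Node 0 (S = 30): V_0 = 1/1.09·[0.4750·13.7496 + 0.5250·3.6357] = 7.7429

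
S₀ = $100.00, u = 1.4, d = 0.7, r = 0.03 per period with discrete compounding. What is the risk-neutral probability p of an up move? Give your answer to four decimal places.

Risk-neutral probability p = (1 + 0.03 − 0.7)/(1.4 − 0.7) = 0.3300/0.7000 = 0.4714

p = 0.4714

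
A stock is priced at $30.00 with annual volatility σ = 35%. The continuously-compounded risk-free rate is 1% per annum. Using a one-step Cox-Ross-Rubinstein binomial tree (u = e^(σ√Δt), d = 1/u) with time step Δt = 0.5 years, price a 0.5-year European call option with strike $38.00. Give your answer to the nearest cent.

CRR parameters: u = e^(σ√Δt) = e^(0.35·√0.5) = 1.2808, d = 1/u = 0.7808
Per-period rate: rΔt = 0.01·0.5 = 0.005, so R = e^0.005 = 1.0050
Risk-neutral probability p = (e^0.005 − 0.7808)/(1.2808 − 0.7808) = 0.2243/0.5000 = 0.4485
Terminal stock prices: S_u = 38.42, S_d = 23.42
Terminal payoffs (S − K): max(0.4241, 0) = 0.4241, max(-14.58, 0) = 0
Node 0 (S = 30): V_0 = e^(−0.005)·[0.4485·0.4241 + 0.5515·0.0000] = 0.1892

$0.19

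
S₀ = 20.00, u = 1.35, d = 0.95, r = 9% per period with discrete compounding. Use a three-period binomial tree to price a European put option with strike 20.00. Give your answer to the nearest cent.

0.60

Risk-neutral probability p = (1 + 0.09 − 0.95)/(1.35 − 0.95) = 0.1400/0.4000 = 0.3500
Terminal stock prices: S_uuu = 49.21, S_uud = 34.63, S_udd = 24.37, S_ddd = 17.15
Terminal payoffs (K − S): max(-29.21, 0) = 0, max(-14.63, 0) = 0, max(-4.367, 0) = 0, max(2.853, 0) = 2.853
Node uu (S = 36.45): V_uu = 1/1.09·[0.3500·0.0000 + 0.6500·0.0000] = 0.0000
Node ud (S = 25.65): V_ud = 1/1.09·[0.3500·0.0000 + 0.6500·0.0000] = 0.0000
Node dd (S = 18.05): V_dd = 1/1.09·[0.3500·0.0000 + 0.6500·2.8525] = 1.7010
Node u (S = 27): V_u = 1/1.09·[0.3500·0.0000 + 0.6500·0.0000] = 0.0000
Node d (S = 19): V_d = 1/1.09·[0.3500·0.0000 + 0.6500·1.7010] = 1.0144
Node 0 (S = 20): V_0 = 1/1.09·[0.3500·0.0000 + 0.6500·1.0144] = 0.6049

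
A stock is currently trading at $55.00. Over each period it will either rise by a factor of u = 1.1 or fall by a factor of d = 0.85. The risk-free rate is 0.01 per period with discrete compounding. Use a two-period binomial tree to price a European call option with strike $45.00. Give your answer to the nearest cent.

Risk-neutral probability p = (1 + 0.01 − 0.85)/(1.1 − 0.85) = 0.1600/0.2500 = 0.6400
Terminal stock prices: S_uu = 66.55, S_ud = 51.43, S_dd = 39.74
Terminal payoffs (S − K): max(21.55, 0) = 21.55, max(6.425, 0) = 6.425, max(-5.263, 0) = 0
Node u (S = 60.5): V_u = 1/1.01·[0.6400·21.5500 + 0.3600·6.4250] = 15.9455
Node d (S = 46.75): V_d = 1/1.01·[0.6400·6.4250 + 0.3600·0.0000] = 4.0713
Node 0 (S = 55): V_0 = 1/1.01·[0.6400·15.9455 + 0.3600·4.0713] = 11.5553

$11.56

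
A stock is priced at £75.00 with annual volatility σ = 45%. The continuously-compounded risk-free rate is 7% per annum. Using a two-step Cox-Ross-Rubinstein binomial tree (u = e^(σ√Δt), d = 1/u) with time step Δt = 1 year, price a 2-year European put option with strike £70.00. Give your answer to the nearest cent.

CRR parameters: u = e^(σ√Δt) = e^(0.45·√1) = 1.5683, d = 1/u = 0.6376
Per-period rate: rΔt = 0.07·1 = 0.07, so R = e^0.07 = 1.0725
Risk-neutral probability p = (e^0.07 − 0.6376)/(1.5683 − 0.6376) = 0.4349/0.9307 = 0.4673
Terminal stock prices: S_uu = 184.5, S_ud = 75, S_dd = 30.49
Terminal payoffs (K − S): max(-114.5, 0) = 0, max(-5, 0) = 0, max(39.51, 0) = 39.51
Node u (S = 117.6): V_u = e^(−0.07)·[0.4673·0.0000 + 0.5327·0.0000] = 0.0000
Node d (S = 47.82): V_d = e^(−0.07)·[0.4673·0.0000 + 0.5327·39.5073] = 19.6239
Node 0 (S = 75): V_0 = e^(−0.07)·[0.4673·0.0000 + 0.5327·19.6239] = 9.7475

£9.75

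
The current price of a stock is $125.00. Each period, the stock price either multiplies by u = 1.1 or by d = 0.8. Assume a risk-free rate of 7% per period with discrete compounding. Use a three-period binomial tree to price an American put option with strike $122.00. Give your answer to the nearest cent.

Risk-neutral probability p = (1 + 0.07 − 0.8)/(1.1 − 0.8) = 0.2700/0.3000 = 0.9000
Terminal stock prices: S_uuu = 166.4, S_uud = 121, S_udd = 88, S_ddd = 64
Terminal payoffs (K − S): max(-44.38, 0) = 0, max(1, 0) = 1, max(34, 0) = 34, max(58, 0) = 58
Node uu (S = 151.3): continuation = 1/1.07·[0.9000·0.0000 + 0.1000·1.0000] = 0.0935; exercise value = 0.0000 ≤ continuation, so V_uu = 0.0935
Node ud (S = 110): continuation = 1/1.07·[0.9000·1.0000 + 0.1000·34.0000] = 4.0187; exercise value = 12.0000 > continuation, so V_ud = 12.0000 (exercise)
Node dd (S = 80): continuation = 1/1.07·[0.9000·34.0000 + 0.1000·58.0000] = 34.0187; exercise value = 42.0000 > continuation, so V_dd = 42.0000 (exercise)
Node u (S = 137.5): continuation = 1/1.07·[0.9000·0.0935 + 0.1000·12.0000] = 1.2001; exercise value = 0.0000 ≤ continuation, so V_u = 1.2001
Node d (S = 100): continuation = 1/1.07·[0.9000·12.0000 + 0.1000·42.0000] = 14.0187; exercise value = 22.0000 > continuation, so V_d = 22.0000 (exercise)
Node 0 (S = 125): continuation = 1/1.07·[0.9000·1.2001 + 0.1000·22.0000] = 3.0655; exercise value = 0.0000 ≤ continuation, so V_0 = 3.0655

$3.07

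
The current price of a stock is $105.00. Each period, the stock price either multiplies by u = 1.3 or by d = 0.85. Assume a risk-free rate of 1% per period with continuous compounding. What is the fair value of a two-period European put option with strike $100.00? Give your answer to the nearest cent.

Risk-neutral probability p = (e^0.01 − 0.85)/(1.3 − 0.85) = 0.1601/0.4500 = 0.3557
Terminal stock prices: S_uu = 177.5, S_ud = 116, S_dd = 75.86
Terminal payoffs (K − S): max(-77.45, 0) = 0, max(-16.02, 0) = 0, max(24.14, 0) = 24.14
Node u (S = 136.5): V_u = e^(−0.01)·[0.3557·0.0000 + 0.6443·0.0000] = 0.0000
Node d (S = 89.25): V_d = e^(−0.01)·[0.3557·0.0000 + 0.6443·24.1375] = 15.3978
Node 0 (S = 105): V_0 = e^(−0.01)·[0.3557·0.0000 + 0.6443·15.3978] = 9.8226

$9.82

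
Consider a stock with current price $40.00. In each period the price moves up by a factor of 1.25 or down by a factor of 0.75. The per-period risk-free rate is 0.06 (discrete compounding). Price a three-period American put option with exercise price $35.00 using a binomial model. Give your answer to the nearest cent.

Risk-neutral probability p = (1 + 0.06 − 0.75)/(1.25 − 0.75) = 0.3100/0.5000 = 0.6200
Terminal stock prices: S_uuu = 78.12, S_uud = 46.88, S_udd = 28.12, S_ddd = 16.88
Terminal payoffs (K − S): max(-43.12, 0) = 0, max(-11.88, 0) = 0, max(6.875, 0) = 6.875, max(18.12, 0) = 18.12
Node uu (S = 62.5): continuation = 1/1.06·[0.6200·0.0000 + 0.3800·0.0000] = 0.0000; exercise value = 0.0000 ≤ continuation, so V_uu = 0.0000
Node ud (S = 37.5): continuation = 1/1.06·[0.6200·0.0000 + 0.3800·6.8750] = 2.4646; exercise value = 0.0000 ≤ continuation, so V_ud = 2.4646
Node dd (S = 22.5): continuation = 1/1.06·[0.6200·6.8750 + 0.3800·18.1250] = 10.5189; exercise value = 12.5000 > continuation, so V_dd = 12.5000 (exercise)
Node u (S = 50): continuation = 1/1.06·[0.6200·0.0000 + 0.3800·2.4646] = 0.8835; exercise value = 0.0000 ≤ continuation, so V_u = 0.8835
Node d (S = 30): continuation = 1/1.06·[0.6200·2.4646 + 0.3800·12.5000] = 5.9227; exercise value = 5.0000 ≤ continuation, so V_d = 5.9227
Node 0 (S = 40): continuation = 1/1.06·[0.6200·0.8835 + 0.3800·5.9227] = 2.6400; exercise value = 0.0000 ≤ continuation, so V_0 = 2.6400

$2.64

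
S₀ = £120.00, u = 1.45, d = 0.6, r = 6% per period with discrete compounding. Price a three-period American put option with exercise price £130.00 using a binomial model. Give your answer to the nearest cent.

£31.55

Risk-neutral probability p = (1 + 0.06 − 0.6)/(1.45 − 0.6) = 0.4600/0.8500 = 0.5412
Terminal stock prices: S_uuu = 365.8, S_uud = 151.4, S_udd = 62.64, S_ddd = 25.92
Terminal payoffs (K − S): max(-235.8, 0) = 0, max(-21.38, 0) = 0, max(67.36, 0) = 67.36, max(104.1, 0) = 104.1
Node uu (S = 252.3): continuation = 1/1.06·[0.5412·0.0000 + 0.4588·0.0000] = 0.0000; exercise value = 0.0000 ≤ continuation, so V_uu = 0.0000
Node ud (S = 104.4): continuation = 1/1.06·[0.5412·0.0000 + 0.4588·67.3600] = 29.1569; exercise value = 25.6000 ≤ continuation, so V_ud = 29.1569
Node dd (S = 43.2): continuation = 1/1.06·[0.5412·67.3600 + 0.4588·104.0800] = 79.4415; exercise value = 86.8000 > continuation, so V_dd = 86.8000 (exercise)
Node u (S = 174): continuation = 1/1.06·[0.5412·0.0000 + 0.4588·29.1569] = 12.6206; exercise value = 0.0000 ≤ continuation, so V_u = 12.6206
Node d (S = 72): continuation = 1/1.06·[0.5412·29.1569 + 0.4588·86.8000] = 52.4575; exercise value = 58.0000 > continuation, so V_d = 58.0000 (exercise)
Node 0 (S = 120): continuation = 1/1.06·[0.5412·12.6206 + 0.4588·58.0000] = 31.5488; exercise value = 10.0000 ≤ continuation, so V_0 = 31.5488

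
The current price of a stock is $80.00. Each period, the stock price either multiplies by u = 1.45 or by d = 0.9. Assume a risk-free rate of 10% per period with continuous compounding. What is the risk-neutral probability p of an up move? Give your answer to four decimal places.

p = 0.3730

Risk-neutral probability p = (e^0.1 − 0.9)/(1.45 − 0.9) = 0.2052/0.5500 = 0.3730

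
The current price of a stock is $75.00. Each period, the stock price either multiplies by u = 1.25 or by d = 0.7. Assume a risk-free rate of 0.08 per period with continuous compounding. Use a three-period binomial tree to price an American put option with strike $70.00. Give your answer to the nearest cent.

$6.11

Risk-neutral probability p = (e^0.08 − 0.7)/(1.25 − 0.7) = 0.3833/0.5500 = 0.6969
Terminal stock prices: S_uuu = 146.5, S_uud = 82.03, S_udd = 45.94, S_ddd = 25.72
Terminal payoffs (K − S): max(-76.48, 0) = 0, max(-12.03, 0) = 0, max(24.06, 0) = 24.06, max(44.28, 0) = 44.28
Node uu (S = 117.2): continuation = e^(−0.08)·[0.6969·0.0000 + 0.3031·0.0000] = 0.0000; exercise value = 0.0000 ≤ continuation, so V_uu = 0.0000
Node ud (S = 65.62): continuation = e^(−0.08)·[0.6969·0.0000 + 0.3031·24.0625] = 6.7329; exercise value = 4.3750 ≤ continuation, so V_ud = 6.7329
Node dd (S = 36.75): continuation = e^(−0.08)·[0.6969·24.0625 + 0.3031·44.2750] = 27.8681; exercise value = 33.2500 > continuation, so V_dd = 33.2500 (exercise)
Node u (S = 93.75): continuation = e^(−0.08)·[0.6969·0.0000 + 0.3031·6.7329] = 1.8839; exercise value = 0.0000 ≤ continuation, so V_u = 1.8839
Node d (S = 52.5): continuation = e^(−0.08)·[0.6969·6.7329 + 0.3031·33.2500] = 13.6350; exercise value = 17.5000 > continuation, so V_d = 17.5000 (exercise)
Node 0 (S = 75): continuation = e^(−0.08)·[0.6969·1.8839 + 0.3031·17.5000] = 6.1086; exercise value = 0.0000 ≤ continuation, so V_0 = 6.1086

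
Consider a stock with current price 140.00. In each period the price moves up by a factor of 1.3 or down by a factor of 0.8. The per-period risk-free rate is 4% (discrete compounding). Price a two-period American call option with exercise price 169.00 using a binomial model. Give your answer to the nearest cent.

14.40

Risk-neutral probability p = (1 + 0.04 − 0.8)/(1.3 − 0.8) = 0.2400/0.5000 = 0.4800
Terminal stock prices: S_uu = 236.6, S_ud = 145.6, S_dd = 89.6
Terminal payoffs (S − K): max(67.6, 0) = 67.6, max(-23.4, 0) = 0, max(-79.4, 0) = 0
Node u (S = 182): continuation = 1/1.04·[0.4800·67.6000 + 0.5200·0.0000] = 31.2000; exercise value = 13.0000 ≤ continuation, so V_u = 31.2000
Node d (S = 112): continuation = 1/1.04·[0.4800·0.0000 + 0.5200·0.0000] = 0.0000; exercise value = 0.0000 ≤ continuation, so V_d = 0.0000
Node 0 (S = 140): continuation = 1/1.04·[0.4800·31.2000 + 0.5200·0.0000] = 14.4000; exercise value = 0.0000 ≤ continuation, so V_0 = 14.4000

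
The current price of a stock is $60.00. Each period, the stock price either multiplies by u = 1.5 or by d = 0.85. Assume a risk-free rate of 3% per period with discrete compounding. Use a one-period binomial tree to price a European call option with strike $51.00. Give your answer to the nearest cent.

$10.49

Risk-neutral probability p = (1 + 0.03 − 0.85)/(1.5 − 0.85) = 0.1800/0.6500 = 0.2769
Terminal stock prices: S_u = 90, S_d = 51
Terminal payoffs (S − K): max(39, 0) = 39, max(0, 0) = 0
Node 0 (S = 60): V_0 = 1/1.03·[0.2769·39.0000 + 0.7231·0.0000] = 10.4854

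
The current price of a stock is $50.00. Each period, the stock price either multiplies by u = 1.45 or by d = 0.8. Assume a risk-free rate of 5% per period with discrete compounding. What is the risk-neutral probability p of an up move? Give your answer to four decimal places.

p = 0.3846

Risk-neutral probability p = (1 + 0.05 − 0.8)/(1.45 − 0.8) = 0.2500/0.6500 = 0.3846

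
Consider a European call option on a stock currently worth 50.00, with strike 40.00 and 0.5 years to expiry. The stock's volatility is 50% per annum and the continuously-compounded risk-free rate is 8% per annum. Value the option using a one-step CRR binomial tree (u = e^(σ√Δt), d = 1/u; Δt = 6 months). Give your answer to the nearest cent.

14.06

CRR parameters: u = e^(σ√Δt) = e^(0.5·√0.5) = 1.4241, d = 1/u = 0.7022
Per-period rate: rΔt = 0.08·0.5 = 0.04, so R = e^0.04 = 1.0408
Risk-neutral probability p = (e^0.04 − 0.7022)/(1.4241 − 0.7022) = 0.3386/0.7219 = 0.4691
Terminal stock prices: S_u = 71.21, S_d = 35.11
Terminal payoffs (S − K): max(31.21, 0) = 31.21, max(-4.891, 0) = 0
Node 0 (S = 50): V_0 = e^(−0.04)·[0.4691·31.2060 + 0.5309·0.0000] = 14.0633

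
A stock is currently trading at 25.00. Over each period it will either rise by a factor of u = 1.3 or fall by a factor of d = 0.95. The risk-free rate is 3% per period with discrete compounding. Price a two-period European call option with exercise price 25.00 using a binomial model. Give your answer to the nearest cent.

2.80

Risk-neutral probability p = (1 + 0.03 − 0.95)/(1.3 − 0.95) = 0.0800/0.3500 = 0.2286
Terminal stock prices: S_uu = 42.25, S_ud = 30.88, S_dd = 22.56
Terminal payoffs (S − K): max(17.25, 0) = 17.25, max(5.875, 0) = 5.875, max(-2.438, 0) = 0
Node u (S = 32.5): V_u = 1/1.03·[0.2286·17.2500 + 0.7714·5.8750] = 8.2282
Node d (S = 23.75): V_d = 1/1.03·[0.2286·5.8750 + 0.7714·0.0000] = 1.3037
Node 0 (S = 25): V_0 = 1/1.03·[0.2286·8.2282 + 0.7714·1.3037] = 2.8024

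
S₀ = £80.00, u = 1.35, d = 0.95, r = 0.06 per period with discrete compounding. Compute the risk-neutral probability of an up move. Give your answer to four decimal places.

Risk-neutral probability p = (1 + 0.06 − 0.95)/(1.35 − 0.95) = 0.1100/0.4000 = 0.2750

p = 0.2750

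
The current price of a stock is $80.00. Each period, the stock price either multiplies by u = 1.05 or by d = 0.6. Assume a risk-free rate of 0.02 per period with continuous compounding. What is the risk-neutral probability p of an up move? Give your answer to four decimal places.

Risk-neutral probability p = (e^0.02 − 0.6)/(1.05 − 0.6) = 0.4202/0.4500 = 0.9338

p = 0.9338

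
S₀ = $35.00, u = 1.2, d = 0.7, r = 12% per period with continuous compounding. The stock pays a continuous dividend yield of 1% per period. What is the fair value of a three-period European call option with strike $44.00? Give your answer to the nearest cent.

Per-period risk-free factor R = e^0.12 = 1.1275; dividend-adjusted growth = e^(0.12−0.01) = 1.1163.
Risk-neutral probability p = (1.1163 − 0.7)/(1.2 − 0.7) = 0.4163/0.5000 = 0.8326
Terminal stock prices: S_uuu = 60.48, S_uud = 35.28, S_udd = 20.58, S_ddd = 12
Terminal payoffs (S − K): max(16.48, 0) = 16.48, max(-8.72, 0) = 0, max(-23.42, 0) = 0, max(-32, 0) = 0
Node uu (S = 50.4): V_uu = e^(−0.12)·[0.8326·16.4800 + 0.1674·0.0000] = 12.1690
Node ud (S = 29.4): V_ud = e^(−0.12)·[0.8326·0.0000 + 0.1674·0.0000] = 0.0000
Node dd (S = 17.15): V_dd = e^(−0.12)·[0.8326·0.0000 + 0.1674·0.0000] = 0.0000
Node u (S = 42): V_u = e^(−0.12)·[0.8326·12.1690 + 0.1674·0.0000] = 8.9857
Node d (S = 24.5): V_d = e^(−0.12)·[0.8326·0.0000 + 0.1674·0.0000] = 0.0000
Node 0 (S = 35): V_0 = e^(−0.12)·[0.8326·8.9857 + 0.1674·0.0000] = 6.6352

$6.64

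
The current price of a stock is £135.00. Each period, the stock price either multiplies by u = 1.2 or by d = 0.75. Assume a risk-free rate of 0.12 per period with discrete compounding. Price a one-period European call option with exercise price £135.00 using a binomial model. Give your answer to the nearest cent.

Risk-neutral probability p = (1 + 0.12 − 0.75)/(1.2 − 0.75) = 0.3700/0.4500 = 0.8222
Terminal stock prices: S_u = 162, S_d = 101.2
Terminal payoffs (S − K): max(27, 0) = 27, max(-33.75, 0) = 0
Node 0 (S = 135): V_0 = 1/1.12·[0.8222·27.0000 + 0.1778·0.0000] = 19.8214

£19.82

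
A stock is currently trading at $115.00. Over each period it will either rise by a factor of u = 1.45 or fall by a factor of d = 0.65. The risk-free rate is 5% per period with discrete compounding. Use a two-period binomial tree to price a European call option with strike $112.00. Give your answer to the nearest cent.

$29.43

Risk-neutral probability p = (1 + 0.05 − 0.65)/(1.45 − 0.65) = 0.4000/0.8000 = 0.5000
Terminal stock prices: S_uu = 241.8, S_ud = 108.4, S_dd = 48.59
Terminal payoffs (S − K): max(129.8, 0) = 129.8, max(-3.612, 0) = 0, max(-63.41, 0) = 0
Node u (S = 166.8): V_u = 1/1.05·[0.5000·129.7875 + 0.5000·0.0000] = 61.8036
Node d (S = 74.75): V_d = 1/1.05·[0.5000·0.0000 + 0.5000·0.0000] = 0.0000
Node 0 (S = 115): V_0 = 1/1.05·[0.5000·61.8036 + 0.5000·0.0000] = 29.4303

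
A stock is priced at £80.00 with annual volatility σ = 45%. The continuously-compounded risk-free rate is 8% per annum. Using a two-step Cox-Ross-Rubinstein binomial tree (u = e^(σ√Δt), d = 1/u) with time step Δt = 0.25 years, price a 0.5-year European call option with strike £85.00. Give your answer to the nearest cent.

£9.28

CRR parameters: u = e^(σ√Δt) = e^(0.45·√0.25) = 1.2523, d = 1/u = 0.7985
Per-period rate: rΔt = 0.08·0.25 = 0.02, so R = e^0.02 = 1.0202
Risk-neutral probability p = (e^0.02 − 0.7985)/(1.2523 − 0.7985) = 0.2217/0.4538 = 0.4885
Terminal stock prices: S_uu = 125.5, S_ud = 80, S_dd = 51.01
Terminal payoffs (S − K): max(40.46, 0) = 40.46, max(-5, 0) = 0, max(-33.99, 0) = 0
Node u (S = 100.2): V_u = e^(−0.02)·[0.4885·40.4650 + 0.5115·0.0000] = 19.3758
Node d (S = 63.88): V_d = e^(−0.02)·[0.4885·0.0000 + 0.5115·0.0000] = 0.0000
Node 0 (S = 80): V_0 = e^(−0.02)·[0.4885·19.3758 + 0.5115·0.0000] = 9.2777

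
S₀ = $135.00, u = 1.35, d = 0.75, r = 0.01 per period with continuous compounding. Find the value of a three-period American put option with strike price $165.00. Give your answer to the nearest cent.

Risk-neutral probability p = (e^0.01 − 0.75)/(1.35 − 0.75) = 0.2601/0.6000 = 0.4334
Terminal stock prices: S_uuu = 332.2, S_uud = 184.5, S_udd = 102.5, S_ddd = 56.95
Terminal payoffs (K − S): max(-167.2, 0) = 0, max(-19.53, 0) = 0, max(62.48, 0) = 62.48, max(108, 0) = 108
Node uu (S = 246): continuation = e^(−0.01)·[0.4334·0.0000 + 0.5666·0.0000] = 0.0000; exercise value = 0.0000 ≤ continuation, so V_uu = 0.0000
Node ud (S = 136.7): continuation = e^(−0.01)·[0.4334·0.0000 + 0.5666·62.4844] = 35.0503; exercise value = 28.3125 ≤ continuation, so V_ud = 35.0503
Node dd (S = 75.94): continuation = e^(−0.01)·[0.4334·62.4844 + 0.5666·108.0469] = 87.4207; exercise value = 89.0625 > continuation, so V_dd = 89.0625 (exercise)
Node u (S = 182.2): continuation = e^(−0.01)·[0.4334·0.0000 + 0.5666·35.0503] = 19.6613; exercise value = 0.0000 ≤ continuation, so V_u = 19.6613
Node d (S = 101.2): continuation = e^(−0.01)·[0.4334·35.0503 + 0.5666·89.0625] = 64.9995; exercise value = 63.7500 ≤ continuation, so V_d = 64.9995
Node 0 (S = 135): continuation = e^(−0.01)·[0.4334·19.6613 + 0.5666·64.9995] = 44.8979; exercise value = 30.0000 ≤ continuation, so V_0 = 44.8979

$44.90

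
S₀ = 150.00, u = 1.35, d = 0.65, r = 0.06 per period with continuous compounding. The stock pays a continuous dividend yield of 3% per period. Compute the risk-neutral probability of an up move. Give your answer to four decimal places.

p = 0.5435

Per-period risk-free factor R = e^0.06 = 1.0618; dividend-adjusted growth = e^(0.06−0.03) = 1.0305.
Risk-neutral probability p = (1.0305 − 0.65)/(1.35 − 0.65) = 0.3805/0.7000 = 0.5435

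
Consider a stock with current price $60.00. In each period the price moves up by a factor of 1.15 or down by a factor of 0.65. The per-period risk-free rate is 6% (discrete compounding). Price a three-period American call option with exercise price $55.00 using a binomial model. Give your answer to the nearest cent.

Risk-neutral probability p = (1 + 0.06 − 0.65)/(1.15 − 0.65) = 0.4100/0.5000 = 0.8200
Terminal stock prices: S_uuu = 91.25, S_uud = 51.58, S_udd = 29.15, S_ddd = 16.48
Terminal payoffs (S − K): max(36.25, 0) = 36.25, max(-3.422, 0) = 0, max(-25.85, 0) = 0, max(-38.52, 0) = 0
Node uu (S = 79.35): continuation = 1/1.06·[0.8200·36.2525 + 0.1800·0.0000] = 28.0444; exercise value = 24.3500 ≤ continuation, so V_uu = 28.0444
Node ud (S = 44.85): continuation = 1/1.06·[0.8200·0.0000 + 0.1800·0.0000] = 0.0000; exercise value = 0.0000 ≤ continuation, so V_ud = 0.0000
Node dd (S = 25.35): continuation = 1/1.06·[0.8200·0.0000 + 0.1800·0.0000] = 0.0000; exercise value = 0.0000 ≤ continuation, so V_dd = 0.0000
Node u (S = 69): continuation = 1/1.06·[0.8200·28.0444 + 0.1800·0.0000] = 21.6947; exercise value = 14.0000 ≤ continuation, so V_u = 21.6947
Node d (S = 39): continuation = 1/1.06·[0.8200·0.0000 + 0.1800·0.0000] = 0.0000; exercise value = 0.0000 ≤ continuation, so V_d = 0.0000
Node 0 (S = 60): continuation = 1/1.06·[0.8200·21.6947 + 0.1800·0.0000] = 16.7827; exercise value = 5.0000 ≤ continuation, so V_0 = 16.7827

$16.78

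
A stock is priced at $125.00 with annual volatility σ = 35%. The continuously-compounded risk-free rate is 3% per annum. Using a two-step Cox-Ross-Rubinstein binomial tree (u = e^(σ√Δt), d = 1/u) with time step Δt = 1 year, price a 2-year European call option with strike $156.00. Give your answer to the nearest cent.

$18.75

CRR parameters: u = e^(σ√Δt) = e^(0.35·√1) = 1.4191, d = 1/u = 0.7047
Per-period rate: rΔt = 0.03·1 = 0.03, so R = e^0.03 = 1.0305
Risk-neutral probability p = (e^0.03 − 0.7047)/(1.4191 − 0.7047) = 0.3258/0.7144 = 0.4560
Terminal stock prices: S_uu = 251.7, S_ud = 125, S_dd = 62.07
Terminal payoffs (S − K): max(95.72, 0) = 95.72, max(-31, 0) = 0, max(-93.93, 0) = 0
Node u (S = 177.4): V_u = e^(−0.03)·[0.4560·95.7191 + 0.5440·0.0000] = 42.3591
Node d (S = 88.09): V_d = e^(−0.03)·[0.4560·0.0000 + 0.5440·0.0000] = 0.0000
Node 0 (S = 125): V_0 = e^(−0.03)·[0.4560·42.3591 + 0.5440·0.0000] = 18.7454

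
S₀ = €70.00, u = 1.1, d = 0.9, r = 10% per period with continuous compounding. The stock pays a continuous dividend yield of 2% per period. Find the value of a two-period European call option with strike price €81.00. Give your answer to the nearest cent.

€2.54

Per-period risk-free factor R = e^0.1 = 1.1052; dividend-adjusted growth = e^(0.1−0.02) = 1.0833.
Risk-neutral probability p = (1.0833 − 0.9)/(1.1 − 0.9) = 0.1833/0.2000 = 0.9164
Terminal stock prices: S_uu = 84.7, S_ud = 69.3, S_dd = 56.7
Terminal payoffs (S − K): max(3.7, 0) = 3.7, max(-11.7, 0) = 0, max(-24.3, 0) = 0
Node u (S = 77): V_u = e^(−0.1)·[0.9164·3.7000 + 0.0836·0.0000] = 3.0681
Node d (S = 63): V_d = e^(−0.1)·[0.9164·0.0000 + 0.0836·0.0000] = 0.0000
Node 0 (S = 70): V_0 = e^(−0.1)·[0.9164·3.0681 + 0.0836·0.0000] = 2.5442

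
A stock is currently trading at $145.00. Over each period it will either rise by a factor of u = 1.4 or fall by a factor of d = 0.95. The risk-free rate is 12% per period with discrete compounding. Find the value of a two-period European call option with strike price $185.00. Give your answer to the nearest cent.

$14.23

Risk-neutral probability p = (1 + 0.12 − 0.95)/(1.4 − 0.95) = 0.1700/0.4500 = 0.3778
Terminal stock prices: S_uu = 284.2, S_ud = 192.8, S_dd = 130.9
Terminal payoffs (S − K): max(99.2, 0) = 99.2, max(7.85, 0) = 7.85, max(-54.14, 0) = 0
Node u (S = 203): V_u = 1/1.12·[0.3778·99.2000 + 0.6222·7.8500] = 37.8214
Node d (S = 137.8): V_d = 1/1.12·[0.3778·7.8500 + 0.6222·0.0000] = 2.6478
Node 0 (S = 145): V_0 = 1/1.12·[0.3778·37.8214 + 0.6222·2.6478] = 14.2282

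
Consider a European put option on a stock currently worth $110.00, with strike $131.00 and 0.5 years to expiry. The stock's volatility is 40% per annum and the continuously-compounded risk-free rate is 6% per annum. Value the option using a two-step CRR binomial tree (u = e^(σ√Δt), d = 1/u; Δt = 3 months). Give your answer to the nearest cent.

CRR parameters: u = e^(σ√Δt) = e^(0.4·√0.25) = 1.2214, d = 1/u = 0.8187
Per-period rate: rΔt = 0.06·0.25 = 0.015, so R = e^0.015 = 1.0151
Risk-neutral probability p = (e^0.015 − 0.8187)/(1.2214 − 0.8187) = 0.1964/0.4027 = 0.4877
Terminal stock prices: S_uu = 164.1, S_ud = 110, S_dd = 73.74
Terminal payoffs (K − S): max(-33.1, 0) = 0, max(21, 0) = 21, max(57.26, 0) = 57.26
Node u (S = 134.4): V_u = e^(−0.015)·[0.4877·0.0000 + 0.5123·21.0000] = 10.5982
Node d (S = 90.06): V_d = e^(−0.015)·[0.4877·21.0000 + 0.5123·57.2648] = 38.9893
Node 0 (S = 110): V_0 = e^(−0.015)·[0.4877·10.5982 + 0.5123·38.9893] = 24.7687

$24.77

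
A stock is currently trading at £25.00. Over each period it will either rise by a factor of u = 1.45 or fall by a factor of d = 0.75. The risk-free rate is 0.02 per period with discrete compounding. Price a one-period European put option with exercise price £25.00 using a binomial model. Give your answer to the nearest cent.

Risk-neutral probability p = (1 + 0.02 − 0.75)/(1.45 − 0.75) = 0.2700/0.7000 = 0.3857
Terminal stock prices: S_u = 36.25, S_d = 18.75
Terminal payoffs (K − S): max(-11.25, 0) = 0, max(6.25, 0) = 6.25
Node 0 (S = 25): V_0 = 1/1.02·[0.3857·0.0000 + 0.6143·6.2500] = 3.7640

£3.76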